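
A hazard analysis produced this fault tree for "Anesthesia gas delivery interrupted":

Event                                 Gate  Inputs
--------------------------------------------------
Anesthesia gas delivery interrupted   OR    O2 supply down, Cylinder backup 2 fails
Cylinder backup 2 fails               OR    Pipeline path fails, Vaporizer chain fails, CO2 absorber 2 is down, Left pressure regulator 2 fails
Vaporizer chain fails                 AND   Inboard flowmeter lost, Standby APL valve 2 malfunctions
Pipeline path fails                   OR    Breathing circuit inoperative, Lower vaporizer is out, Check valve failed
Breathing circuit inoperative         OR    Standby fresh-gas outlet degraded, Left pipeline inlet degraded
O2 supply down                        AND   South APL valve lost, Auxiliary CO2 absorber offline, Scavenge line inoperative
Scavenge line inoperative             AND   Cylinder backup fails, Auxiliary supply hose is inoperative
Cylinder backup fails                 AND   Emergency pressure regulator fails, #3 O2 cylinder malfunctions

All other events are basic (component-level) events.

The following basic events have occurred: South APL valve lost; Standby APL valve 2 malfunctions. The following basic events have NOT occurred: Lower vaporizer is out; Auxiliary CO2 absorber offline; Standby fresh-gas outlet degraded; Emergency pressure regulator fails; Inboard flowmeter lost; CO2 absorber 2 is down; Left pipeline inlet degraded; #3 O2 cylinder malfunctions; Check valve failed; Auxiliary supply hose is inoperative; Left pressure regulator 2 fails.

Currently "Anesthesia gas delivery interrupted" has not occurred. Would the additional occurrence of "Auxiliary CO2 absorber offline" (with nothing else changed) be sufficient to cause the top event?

No

Counterfactual: set "Auxiliary CO2 absorber offline" to occurred.
Cylinder backup fails [AND]: Emergency pressure regulator fails=not, #3 O2 cylinder malfunctions=not → not all inputs occur → does not occur.
Scavenge line inoperative [AND]: Cylinder backup fails=not, Auxiliary supply hose is inoperative=not → not all inputs occur → does not occur.
O2 supply down [AND]: South APL valve lost=occurs, Auxiliary CO2 absorber offline=occurs, Scavenge line inoperative=not → not all inputs occur → does not occur.
Breathing circuit inoperative [OR]: Standby fresh-gas outlet degraded=not, Left pipeline inlet degraded=not → no input occurs → does not occur.
Pipeline path fails [OR]: Breathing circuit inoperative=not, Lower vaporizer is out=not, Check valve failed=not → no input occurs → does not occur.
Vaporizer chain fails [AND]: Inboard flowmeter lost=not, Standby APL valve 2 malfunctions=occurs → not all inputs occur → does not occur.
Cylinder backup 2 fails [OR]: Pipeline path fails=not, Vaporizer chain fails=not, CO2 absorber 2 is down=not, Left pressure regulator 2 fails=not → no input occurs → does not occur.
Anesthesia gas delivery interrupted [OR]: O2 supply down=not, Cylinder backup 2 fails=not → no input occurs → does not occur.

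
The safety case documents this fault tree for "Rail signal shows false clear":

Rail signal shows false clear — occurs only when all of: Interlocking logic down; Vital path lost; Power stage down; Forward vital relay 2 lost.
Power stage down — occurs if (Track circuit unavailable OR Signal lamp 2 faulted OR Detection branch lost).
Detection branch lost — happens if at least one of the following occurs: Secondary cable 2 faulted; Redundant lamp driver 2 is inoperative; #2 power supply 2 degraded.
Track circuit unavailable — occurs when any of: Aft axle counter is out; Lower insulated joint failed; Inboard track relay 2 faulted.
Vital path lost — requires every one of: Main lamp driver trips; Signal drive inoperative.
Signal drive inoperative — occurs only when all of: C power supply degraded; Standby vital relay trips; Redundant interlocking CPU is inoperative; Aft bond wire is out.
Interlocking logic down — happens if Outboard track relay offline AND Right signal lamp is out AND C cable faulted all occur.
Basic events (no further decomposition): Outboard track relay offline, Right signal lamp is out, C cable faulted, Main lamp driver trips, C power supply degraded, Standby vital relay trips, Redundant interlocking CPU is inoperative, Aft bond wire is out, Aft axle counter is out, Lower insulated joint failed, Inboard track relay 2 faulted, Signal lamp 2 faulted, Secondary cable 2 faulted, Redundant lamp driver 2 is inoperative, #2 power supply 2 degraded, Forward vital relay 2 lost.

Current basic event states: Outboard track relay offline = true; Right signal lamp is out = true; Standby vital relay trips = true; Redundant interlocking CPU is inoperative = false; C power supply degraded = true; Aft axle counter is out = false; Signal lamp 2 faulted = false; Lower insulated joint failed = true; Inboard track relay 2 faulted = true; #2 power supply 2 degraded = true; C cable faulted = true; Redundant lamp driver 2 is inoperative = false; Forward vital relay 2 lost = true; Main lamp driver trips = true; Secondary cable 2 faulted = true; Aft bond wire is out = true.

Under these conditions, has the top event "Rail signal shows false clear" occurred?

No

Interlocking logic down [AND]: Outboard track relay offline=occurs, Right signal lamp is out=occurs, C cable faulted=occurs → all inputs occur → occurs.
Signal drive inoperative [AND]: C power supply degraded=occurs, Standby vital relay trips=occurs, Redundant interlocking CPU is inoperative=not, Aft bond wire is out=occurs → not all inputs occur → does not occur.
Vital path lost [AND]: Main lamp driver trips=occurs, Signal drive inoperative=not → not all inputs occur → does not occur.
Track circuit unavailable [OR]: Aft axle counter is out=not, Lower insulated joint failed=occurs, Inboard track relay 2 faulted=occurs → at least one input occurs → occurs.
Detection branch lost [OR]: Secondary cable 2 faulted=occurs, Redundant lamp driver 2 is inoperative=not, #2 power supply 2 degraded=occurs → at least one input occurs → occurs.
Power stage down [OR]: Track circuit unavailable=occurs, Signal lamp 2 faulted=not, Detection branch lost=occurs → at least one input occurs → occurs.
Rail signal shows false clear [AND]: Interlocking logic down=occurs, Vital path lost=not, Power stage down=occurs, Forward vital relay 2 lost=occurs → not all inputs occur → does not occur.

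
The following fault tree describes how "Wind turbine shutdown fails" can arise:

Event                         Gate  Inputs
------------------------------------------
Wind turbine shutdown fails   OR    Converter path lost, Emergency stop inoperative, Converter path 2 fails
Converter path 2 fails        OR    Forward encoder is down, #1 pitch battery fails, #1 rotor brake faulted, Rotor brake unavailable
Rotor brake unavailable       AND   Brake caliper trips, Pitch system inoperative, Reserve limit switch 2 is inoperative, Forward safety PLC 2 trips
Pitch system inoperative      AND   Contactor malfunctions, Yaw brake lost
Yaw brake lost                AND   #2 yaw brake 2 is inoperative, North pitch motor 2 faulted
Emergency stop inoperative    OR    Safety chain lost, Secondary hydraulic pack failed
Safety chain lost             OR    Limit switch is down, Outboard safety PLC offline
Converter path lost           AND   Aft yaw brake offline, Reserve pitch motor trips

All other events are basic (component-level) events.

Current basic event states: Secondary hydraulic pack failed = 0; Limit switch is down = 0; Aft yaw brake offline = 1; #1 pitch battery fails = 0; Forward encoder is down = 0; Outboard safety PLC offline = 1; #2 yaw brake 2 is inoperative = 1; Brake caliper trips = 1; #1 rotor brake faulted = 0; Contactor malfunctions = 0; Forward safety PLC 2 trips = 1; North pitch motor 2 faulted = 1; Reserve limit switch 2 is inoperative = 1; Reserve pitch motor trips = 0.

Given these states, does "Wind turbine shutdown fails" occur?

Converter path lost [AND]: Aft yaw brake offline=occurs, Reserve pitch motor trips=not → not all inputs occur → does not occur.
Safety chain lost [OR]: Limit switch is down=not, Outboard safety PLC offline=occurs → at least one input occurs → occurs.
Emergency stop inoperative [OR]: Safety chain lost=occurs, Secondary hydraulic pack failed=not → at least one input occurs → occurs.
Yaw brake lost [AND]: #2 yaw brake 2 is inoperative=occurs, North pitch motor 2 faulted=occurs → all inputs occur → occurs.
Pitch system inoperative [AND]: Contactor malfunctions=not, Yaw brake lost=occurs → not all inputs occur → does not occur.
Rotor brake unavailable [AND]: Brake caliper trips=occurs, Pitch system inoperative=not, Reserve limit switch 2 is inoperative=occurs, Forward safety PLC 2 trips=occurs → not all inputs occur → does not occur.
Converter path 2 fails [OR]: Forward encoder is down=not, #1 pitch battery fails=not, #1 rotor brake faulted=not, Rotor brake unavailable=not → no input occurs → does not occur.
Wind turbine shutdown fails [OR]: Converter path lost=not, Emergency stop inoperative=occurs, Converter path 2 fails=not → at least one input occurs → occurs.

Yes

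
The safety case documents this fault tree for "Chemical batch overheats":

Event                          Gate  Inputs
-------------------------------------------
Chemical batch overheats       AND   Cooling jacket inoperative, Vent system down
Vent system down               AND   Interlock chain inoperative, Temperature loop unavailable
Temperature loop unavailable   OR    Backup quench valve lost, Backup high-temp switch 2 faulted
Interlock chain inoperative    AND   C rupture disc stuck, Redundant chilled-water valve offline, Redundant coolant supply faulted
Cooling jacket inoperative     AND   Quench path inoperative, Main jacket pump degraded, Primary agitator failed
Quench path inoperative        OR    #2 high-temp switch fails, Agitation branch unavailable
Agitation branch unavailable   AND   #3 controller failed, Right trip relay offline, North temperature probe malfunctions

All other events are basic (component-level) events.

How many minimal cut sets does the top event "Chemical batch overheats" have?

Agitation branch unavailable [AND]: one cut set from each child combined → 1 × 1 × 1 = 1 cut set(s).
Quench path inoperative [OR]: union of children's cut sets → 2 cut set(s).
Cooling jacket inoperative [AND]: one cut set from each child combined → 2 × 1 × 1 = 2 cut set(s).
Interlock chain inoperative [AND]: one cut set from each child combined → 1 × 1 × 1 = 1 cut set(s).
Temperature loop unavailable [OR]: union of children's cut sets → 2 cut set(s).
Vent system down [AND]: one cut set from each child combined → 1 × 2 = 2 cut set(s).
Chemical batch overheats [AND]: one cut set from each child combined → 2 × 2 = 4 cut set(s).
Minimal cut sets: {#2 high-temp switch fails, Backup quench valve lost, C rupture disc stuck, Main jacket pump degraded, Primary agitator failed, Redundant chilled-water valve offline, Redundant coolant supply faulted}; {#2 high-temp switch fails, Backup high-temp switch 2 faulted, C rupture disc stuck, Main jacket pump degraded, Primary agitator failed, Redundant chilled-water valve offline, Redundant coolant supply faulted}; {#3 controller failed, Backup quench valve lost, C rupture disc stuck, Main jacket pump degraded, North temperature probe malfunctions, Primary agitator failed, Redundant chilled-water valve offline, Redundant coolant supply faulted, Right trip relay offline}; {#3 controller failed, Backup high-temp switch 2 faulted, C rupture disc stuck, Main jacket pump degraded, North temperature probe malfunctions, Primary agitator failed, Redundant chilled-water valve offline, Redundant coolant supply faulted, Right trip relay offline}.

4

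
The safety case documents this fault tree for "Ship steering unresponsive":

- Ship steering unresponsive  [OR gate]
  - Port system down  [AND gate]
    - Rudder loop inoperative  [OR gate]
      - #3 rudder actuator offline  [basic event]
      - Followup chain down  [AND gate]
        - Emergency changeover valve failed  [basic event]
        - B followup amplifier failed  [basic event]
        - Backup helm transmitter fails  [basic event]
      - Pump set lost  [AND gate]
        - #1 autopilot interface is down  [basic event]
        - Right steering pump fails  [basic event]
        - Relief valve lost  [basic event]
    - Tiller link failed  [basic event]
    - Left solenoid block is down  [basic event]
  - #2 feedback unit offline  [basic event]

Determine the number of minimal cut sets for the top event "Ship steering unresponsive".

Followup chain down [AND]: one cut set from each child combined → 1 × 1 × 1 = 1 cut set(s).
Pump set lost [AND]: one cut set from each child combined → 1 × 1 × 1 = 1 cut set(s).
Rudder loop inoperative [OR]: union of children's cut sets → 3 cut set(s).
Port system down [AND]: one cut set from each child combined → 3 × 1 × 1 = 3 cut set(s).
Ship steering unresponsive [OR]: union of children's cut sets → 4 cut set(s).
Minimal cut sets: {#3 rudder actuator offline, Left solenoid block is down, Tiller link failed}; {B followup amplifier failed, Backup helm transmitter fails, Emergency changeover valve failed, Left solenoid block is down, Tiller link failed}; {#1 autopilot interface is down, Left solenoid block is down, Relief valve lost, Right steering pump fails, Tiller link failed}; {#2 feedback unit offline}.

4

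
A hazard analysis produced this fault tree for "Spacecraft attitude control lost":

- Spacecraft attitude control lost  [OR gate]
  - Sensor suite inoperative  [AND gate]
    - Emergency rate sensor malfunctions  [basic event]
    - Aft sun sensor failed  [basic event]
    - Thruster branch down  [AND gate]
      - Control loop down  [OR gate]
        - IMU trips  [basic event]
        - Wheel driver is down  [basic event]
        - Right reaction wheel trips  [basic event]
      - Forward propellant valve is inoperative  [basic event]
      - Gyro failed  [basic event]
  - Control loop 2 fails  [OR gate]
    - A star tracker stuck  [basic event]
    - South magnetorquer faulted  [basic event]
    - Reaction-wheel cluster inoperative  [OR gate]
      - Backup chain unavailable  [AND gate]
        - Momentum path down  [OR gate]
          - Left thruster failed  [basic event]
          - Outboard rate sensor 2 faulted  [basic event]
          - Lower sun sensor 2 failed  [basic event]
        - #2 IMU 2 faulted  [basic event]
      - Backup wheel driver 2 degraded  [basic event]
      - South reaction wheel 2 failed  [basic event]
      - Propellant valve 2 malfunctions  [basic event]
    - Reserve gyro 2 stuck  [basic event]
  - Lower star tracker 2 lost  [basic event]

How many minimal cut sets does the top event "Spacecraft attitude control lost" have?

Control loop down [OR]: union of children's cut sets → 3 cut set(s).
Thruster branch down [AND]: one cut set from each child combined → 3 × 1 × 1 = 3 cut set(s).
Sensor suite inoperative [AND]: one cut set from each child combined → 1 × 1 × 3 = 3 cut set(s).
Momentum path down [OR]: union of children's cut sets → 3 cut set(s).
Backup chain unavailable [AND]: one cut set from each child combined → 3 × 1 = 3 cut set(s).
Reaction-wheel cluster inoperative [OR]: union of children's cut sets → 6 cut set(s).
Control loop 2 fails [OR]: union of children's cut sets → 9 cut set(s).
Spacecraft attitude control lost [OR]: union of children's cut sets → 13 cut set(s).

13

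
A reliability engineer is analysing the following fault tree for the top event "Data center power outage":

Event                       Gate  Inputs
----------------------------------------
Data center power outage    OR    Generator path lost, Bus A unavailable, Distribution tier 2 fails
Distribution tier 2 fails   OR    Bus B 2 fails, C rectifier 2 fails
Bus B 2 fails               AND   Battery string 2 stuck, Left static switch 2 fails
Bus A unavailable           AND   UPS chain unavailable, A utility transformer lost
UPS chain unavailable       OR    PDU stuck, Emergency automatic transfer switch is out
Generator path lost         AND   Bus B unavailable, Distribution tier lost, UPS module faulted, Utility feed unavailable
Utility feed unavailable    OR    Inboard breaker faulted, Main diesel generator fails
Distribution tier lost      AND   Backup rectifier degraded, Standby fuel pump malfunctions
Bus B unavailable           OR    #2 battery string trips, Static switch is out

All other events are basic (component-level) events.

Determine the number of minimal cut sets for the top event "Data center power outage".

Bus B unavailable [OR]: union of children's cut sets → 2 cut set(s).
Distribution tier lost [AND]: one cut set from each child combined → 1 × 1 = 1 cut set(s).
Utility feed unavailable [OR]: union of children's cut sets → 2 cut set(s).
Generator path lost [AND]: one cut set from each child combined → 2 × 1 × 1 × 2 = 4 cut set(s).
UPS chain unavailable [OR]: union of children's cut sets → 2 cut set(s).
Bus A unavailable [AND]: one cut set from each child combined → 2 × 1 = 2 cut set(s).
Bus B 2 fails [AND]: one cut set from each child combined → 1 × 1 = 1 cut set(s).
Distribution tier 2 fails [OR]: union of children's cut sets → 2 cut set(s).
Data center power outage [OR]: union of children's cut sets → 8 cut set(s).
Minimal cut sets: {#2 battery string trips, Backup rectifier degraded, Inboard breaker faulted, Standby fuel pump malfunctions, UPS module faulted}; {#2 battery string trips, Backup rectifier degraded, Main diesel generator fails, Standby fuel pump malfunctions, UPS module faulted}; {Backup rectifier degraded, Inboard breaker faulted, Standby fuel pump malfunctions, Static switch is out, UPS module faulted}; {Backup rectifier degraded, Main diesel generator fails, Standby fuel pump malfunctions, Static switch is out, UPS module faulted}; {A utility transformer lost, PDU stuck}; {A utility transformer lost, Emergency automatic transfer switch is out}; {Battery string 2 stuck, Left static switch 2 fails}; {C rectifier 2 fails}.

8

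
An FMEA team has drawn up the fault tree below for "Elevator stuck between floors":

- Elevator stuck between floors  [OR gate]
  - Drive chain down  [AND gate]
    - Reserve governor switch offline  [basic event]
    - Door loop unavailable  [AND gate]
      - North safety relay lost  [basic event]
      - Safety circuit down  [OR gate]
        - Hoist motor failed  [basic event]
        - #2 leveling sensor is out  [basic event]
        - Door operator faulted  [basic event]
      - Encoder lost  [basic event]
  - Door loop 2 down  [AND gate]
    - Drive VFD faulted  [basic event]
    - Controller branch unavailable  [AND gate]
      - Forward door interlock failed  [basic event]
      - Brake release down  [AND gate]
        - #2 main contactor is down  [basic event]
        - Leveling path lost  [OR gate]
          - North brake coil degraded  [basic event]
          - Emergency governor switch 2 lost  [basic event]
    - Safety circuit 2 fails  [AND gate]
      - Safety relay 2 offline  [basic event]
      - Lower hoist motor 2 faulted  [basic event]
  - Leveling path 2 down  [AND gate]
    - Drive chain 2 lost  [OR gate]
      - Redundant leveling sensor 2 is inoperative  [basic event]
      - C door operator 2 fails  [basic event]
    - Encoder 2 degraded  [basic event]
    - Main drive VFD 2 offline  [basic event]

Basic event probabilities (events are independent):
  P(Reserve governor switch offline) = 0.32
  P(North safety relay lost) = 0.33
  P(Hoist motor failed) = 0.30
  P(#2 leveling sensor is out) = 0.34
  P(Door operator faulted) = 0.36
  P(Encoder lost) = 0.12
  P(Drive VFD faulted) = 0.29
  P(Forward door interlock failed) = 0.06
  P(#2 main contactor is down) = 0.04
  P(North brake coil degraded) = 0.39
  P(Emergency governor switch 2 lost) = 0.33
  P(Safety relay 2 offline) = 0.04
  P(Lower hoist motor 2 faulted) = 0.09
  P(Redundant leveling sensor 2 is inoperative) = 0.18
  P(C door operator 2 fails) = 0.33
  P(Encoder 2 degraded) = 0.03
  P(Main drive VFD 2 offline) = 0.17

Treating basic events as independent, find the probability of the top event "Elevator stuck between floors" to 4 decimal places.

P(Safety circuit down) [OR] = 1 − (1−0.30) × (1−0.34) × (1−0.36) = 0.704320
P(Door loop unavailable) [AND] = 0.33 × 0.704320 × 0.12 = 0.027891
P(Drive chain down) [AND] = 0.32 × 0.027891 = 0.008925
P(Leveling path lost) [OR] = 1 − (1−0.39) × (1−0.33) = 0.591300
P(Brake release down) [AND] = 0.04 × 0.591300 = 0.023652
P(Controller branch unavailable) [AND] = 0.06 × 0.023652 = 0.001419
P(Safety circuit 2 fails) [AND] = 0.04 × 0.09 = 0.003600
P(Door loop 2 down) [AND] = 0.29 × 0.001419 × 0.003600 = 0.000001
P(Drive chain 2 lost) [OR] = 1 − (1−0.18) × (1−0.33) = 0.450600
P(Leveling path 2 down) [AND] = 0.450600 × 0.03 × 0.17 = 0.002298
P(Elevator stuck between floors) [OR] = 1 − (1−0.008925) × (1−0.000001) × (1−0.002298) = 0.011203
Rounded to 4 decimal places: P(Elevator stuck between floors) ≈ 0.0112.

0.0112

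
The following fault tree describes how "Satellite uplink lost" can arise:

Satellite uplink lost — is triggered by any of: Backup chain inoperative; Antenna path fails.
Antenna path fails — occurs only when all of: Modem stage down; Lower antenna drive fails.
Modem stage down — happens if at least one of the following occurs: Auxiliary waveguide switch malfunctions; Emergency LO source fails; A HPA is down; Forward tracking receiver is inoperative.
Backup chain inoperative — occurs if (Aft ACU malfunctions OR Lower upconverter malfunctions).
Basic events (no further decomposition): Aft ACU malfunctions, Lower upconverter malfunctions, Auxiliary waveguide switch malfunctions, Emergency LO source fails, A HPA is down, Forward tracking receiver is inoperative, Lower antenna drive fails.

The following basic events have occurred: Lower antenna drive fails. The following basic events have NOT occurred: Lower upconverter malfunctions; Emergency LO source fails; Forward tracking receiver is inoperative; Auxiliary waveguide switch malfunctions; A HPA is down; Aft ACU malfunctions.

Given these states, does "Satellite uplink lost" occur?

No

Backup chain inoperative [OR]: Aft ACU malfunctions=not, Lower upconverter malfunctions=not → no input occurs → does not occur.
Modem stage down [OR]: Auxiliary waveguide switch malfunctions=not, Emergency LO source fails=not, A HPA is down=not, Forward tracking receiver is inoperative=not → no input occurs → does not occur.
Antenna path fails [AND]: Modem stage down=not, Lower antenna drive fails=occurs → not all inputs occur → does not occur.
Satellite uplink lost [OR]: Backup chain inoperative=not, Antenna path fails=not → no input occurs → does not occur.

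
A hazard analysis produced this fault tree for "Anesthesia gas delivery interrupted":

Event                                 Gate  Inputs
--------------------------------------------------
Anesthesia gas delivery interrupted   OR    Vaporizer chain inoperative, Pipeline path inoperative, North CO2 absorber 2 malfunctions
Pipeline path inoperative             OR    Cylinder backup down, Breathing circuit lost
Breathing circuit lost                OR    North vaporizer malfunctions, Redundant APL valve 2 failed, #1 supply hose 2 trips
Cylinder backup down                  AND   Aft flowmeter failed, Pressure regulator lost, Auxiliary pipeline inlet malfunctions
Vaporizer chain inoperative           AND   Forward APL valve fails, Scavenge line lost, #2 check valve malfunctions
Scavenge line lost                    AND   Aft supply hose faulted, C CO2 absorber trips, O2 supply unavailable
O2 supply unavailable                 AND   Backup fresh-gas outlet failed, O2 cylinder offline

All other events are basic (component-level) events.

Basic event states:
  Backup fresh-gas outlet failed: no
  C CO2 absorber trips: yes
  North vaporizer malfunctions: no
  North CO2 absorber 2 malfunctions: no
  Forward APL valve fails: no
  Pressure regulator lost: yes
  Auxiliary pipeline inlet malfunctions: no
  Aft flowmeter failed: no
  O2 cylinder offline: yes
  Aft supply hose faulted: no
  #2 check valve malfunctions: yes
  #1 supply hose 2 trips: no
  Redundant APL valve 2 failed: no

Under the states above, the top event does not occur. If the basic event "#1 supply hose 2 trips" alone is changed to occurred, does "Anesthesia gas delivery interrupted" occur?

Yes

Counterfactual: set "#1 supply hose 2 trips" to occurred.
O2 supply unavailable [AND]: Backup fresh-gas outlet failed=not, O2 cylinder offline=occurs → not all inputs occur → does not occur.
Scavenge line lost [AND]: Aft supply hose faulted=not, C CO2 absorber trips=occurs, O2 supply unavailable=not → not all inputs occur → does not occur.
Vaporizer chain inoperative [AND]: Forward APL valve fails=not, Scavenge line lost=not, #2 check valve malfunctions=occurs → not all inputs occur → does not occur.
Cylinder backup down [AND]: Aft flowmeter failed=not, Pressure regulator lost=occurs, Auxiliary pipeline inlet malfunctions=not → not all inputs occur → does not occur.
Breathing circuit lost [OR]: North vaporizer malfunctions=not, Redundant APL valve 2 failed=not, #1 supply hose 2 trips=occurs → at least one input occurs → occurs.
Pipeline path inoperative [OR]: Cylinder backup down=not, Breathing circuit lost=occurs → at least one input occurs → occurs.
Anesthesia gas delivery interrupted [OR]: Vaporizer chain inoperative=not, Pipeline path inoperative=occurs, North CO2 absorber 2 malfunctions=not → at least one input occurs → occurs.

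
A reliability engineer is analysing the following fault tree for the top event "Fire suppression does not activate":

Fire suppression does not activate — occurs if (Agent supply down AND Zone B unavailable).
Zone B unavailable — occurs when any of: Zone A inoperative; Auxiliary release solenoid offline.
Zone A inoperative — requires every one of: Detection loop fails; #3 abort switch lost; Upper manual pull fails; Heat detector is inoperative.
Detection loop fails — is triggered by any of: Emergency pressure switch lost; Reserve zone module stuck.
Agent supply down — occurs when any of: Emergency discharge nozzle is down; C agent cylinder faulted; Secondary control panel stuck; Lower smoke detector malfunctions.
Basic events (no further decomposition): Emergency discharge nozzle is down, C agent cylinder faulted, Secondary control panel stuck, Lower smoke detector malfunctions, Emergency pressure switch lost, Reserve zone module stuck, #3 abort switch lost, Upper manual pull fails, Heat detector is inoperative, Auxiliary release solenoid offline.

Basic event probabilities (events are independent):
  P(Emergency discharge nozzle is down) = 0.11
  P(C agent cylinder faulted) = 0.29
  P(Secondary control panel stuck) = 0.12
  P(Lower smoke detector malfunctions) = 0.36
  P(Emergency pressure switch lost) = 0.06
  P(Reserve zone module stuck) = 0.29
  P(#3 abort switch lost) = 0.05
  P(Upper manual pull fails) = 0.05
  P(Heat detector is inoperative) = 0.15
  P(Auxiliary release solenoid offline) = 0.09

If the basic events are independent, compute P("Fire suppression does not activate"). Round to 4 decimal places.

P(Agent supply down) [OR] = 1 − (1−0.11) × (1−0.29) × (1−0.12) × (1−0.36) = 0.644114
P(Detection loop fails) [OR] = 1 − (1−0.06) × (1−0.29) = 0.332600
P(Zone A inoperative) [AND] = 0.332600 × 0.05 × 0.05 × 0.15 = 0.000125
P(Zone B unavailable) [OR] = 1 − (1−0.000125) × (1−0.09) = 0.090114
P(Fire suppression does not activate) [AND] = 0.644114 × 0.090114 = 0.058044
Rounded to 4 decimal places: P(Fire suppression does not activate) ≈ 0.0580.

0.0580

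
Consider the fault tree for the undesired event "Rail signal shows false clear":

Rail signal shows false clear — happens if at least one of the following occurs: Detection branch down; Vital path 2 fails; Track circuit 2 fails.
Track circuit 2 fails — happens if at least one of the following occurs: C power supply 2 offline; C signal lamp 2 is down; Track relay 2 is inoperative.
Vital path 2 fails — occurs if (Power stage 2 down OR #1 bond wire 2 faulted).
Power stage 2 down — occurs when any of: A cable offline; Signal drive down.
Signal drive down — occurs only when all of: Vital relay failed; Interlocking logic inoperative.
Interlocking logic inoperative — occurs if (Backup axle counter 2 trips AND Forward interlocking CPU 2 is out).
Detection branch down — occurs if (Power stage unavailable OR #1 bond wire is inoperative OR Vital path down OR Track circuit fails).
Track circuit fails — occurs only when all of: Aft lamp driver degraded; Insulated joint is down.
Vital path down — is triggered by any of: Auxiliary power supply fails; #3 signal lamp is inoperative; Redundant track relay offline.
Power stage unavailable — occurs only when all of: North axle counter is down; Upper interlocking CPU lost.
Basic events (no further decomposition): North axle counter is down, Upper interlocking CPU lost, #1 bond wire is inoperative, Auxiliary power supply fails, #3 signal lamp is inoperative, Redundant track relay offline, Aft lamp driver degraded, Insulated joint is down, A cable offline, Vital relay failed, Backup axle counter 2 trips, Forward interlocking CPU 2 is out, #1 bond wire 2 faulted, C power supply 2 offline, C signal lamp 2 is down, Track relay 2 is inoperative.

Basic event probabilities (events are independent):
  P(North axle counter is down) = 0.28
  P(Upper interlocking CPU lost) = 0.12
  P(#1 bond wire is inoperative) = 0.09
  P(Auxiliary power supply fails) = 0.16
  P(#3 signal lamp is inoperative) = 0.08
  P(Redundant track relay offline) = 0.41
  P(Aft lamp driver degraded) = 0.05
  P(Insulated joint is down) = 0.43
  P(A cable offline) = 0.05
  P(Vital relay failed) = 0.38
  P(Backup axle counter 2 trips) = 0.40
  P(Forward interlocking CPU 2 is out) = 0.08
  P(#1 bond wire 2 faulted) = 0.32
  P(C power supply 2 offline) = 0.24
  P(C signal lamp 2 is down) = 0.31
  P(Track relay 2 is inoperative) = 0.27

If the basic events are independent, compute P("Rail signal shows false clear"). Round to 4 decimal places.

0.9042

P(Power stage unavailable) [AND] = 0.28 × 0.12 = 0.033600
P(Vital path down) [OR] = 1 − (1−0.16) × (1−0.08) × (1−0.41) = 0.544048
P(Track circuit fails) [AND] = 0.05 × 0.43 = 0.021500
P(Detection branch down) [OR] = 1 − (1−0.033600) × (1−0.09) × (1−0.544048) × (1−0.021500) = 0.607646
P(Interlocking logic inoperative) [AND] = 0.40 × 0.08 = 0.032000
P(Signal drive down) [AND] = 0.38 × 0.032000 = 0.012160
P(Power stage 2 down) [OR] = 1 − (1−0.05) × (1−0.012160) = 0.061552
P(Vital path 2 fails) [OR] = 1 − (1−0.061552) × (1−0.32) = 0.361855
P(Track circuit 2 fails) [OR] = 1 − (1−0.24) × (1−0.31) × (1−0.27) = 0.617188
P(Rail signal shows false clear) [OR] = 1 − (1−0.607646) × (1−0.361855) × (1−0.617188) = 0.904152
Rounded to 4 decimal places: P(Rail signal shows false clear) ≈ 0.9042.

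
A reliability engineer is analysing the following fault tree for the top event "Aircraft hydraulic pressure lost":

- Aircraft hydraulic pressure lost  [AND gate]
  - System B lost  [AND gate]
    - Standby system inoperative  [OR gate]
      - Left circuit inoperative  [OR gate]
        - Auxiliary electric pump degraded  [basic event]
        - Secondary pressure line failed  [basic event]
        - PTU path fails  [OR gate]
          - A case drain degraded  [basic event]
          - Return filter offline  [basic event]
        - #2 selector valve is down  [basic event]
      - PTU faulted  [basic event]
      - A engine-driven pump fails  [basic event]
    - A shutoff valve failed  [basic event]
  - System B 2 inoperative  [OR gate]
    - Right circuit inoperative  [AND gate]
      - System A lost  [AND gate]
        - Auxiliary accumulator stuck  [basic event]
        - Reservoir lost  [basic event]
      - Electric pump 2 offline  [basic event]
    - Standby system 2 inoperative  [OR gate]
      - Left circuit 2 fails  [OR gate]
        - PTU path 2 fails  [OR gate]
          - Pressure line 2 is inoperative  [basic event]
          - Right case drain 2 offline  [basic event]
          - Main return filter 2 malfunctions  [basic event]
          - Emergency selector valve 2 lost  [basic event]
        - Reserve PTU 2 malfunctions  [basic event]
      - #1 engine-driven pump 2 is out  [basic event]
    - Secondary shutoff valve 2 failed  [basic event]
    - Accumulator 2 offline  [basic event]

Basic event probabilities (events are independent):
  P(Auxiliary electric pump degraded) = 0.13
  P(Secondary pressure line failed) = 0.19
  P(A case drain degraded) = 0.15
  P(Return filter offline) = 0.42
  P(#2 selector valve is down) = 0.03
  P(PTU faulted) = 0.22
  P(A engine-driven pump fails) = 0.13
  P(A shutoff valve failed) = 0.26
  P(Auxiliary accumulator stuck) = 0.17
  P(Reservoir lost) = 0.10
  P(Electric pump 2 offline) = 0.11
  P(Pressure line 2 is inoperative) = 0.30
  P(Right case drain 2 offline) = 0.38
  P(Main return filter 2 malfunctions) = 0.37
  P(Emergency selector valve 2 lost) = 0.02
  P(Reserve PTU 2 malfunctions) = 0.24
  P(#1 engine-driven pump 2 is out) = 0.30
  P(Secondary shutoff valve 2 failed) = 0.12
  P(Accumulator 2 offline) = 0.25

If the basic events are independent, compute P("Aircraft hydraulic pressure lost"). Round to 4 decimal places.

P(PTU path fails) [OR] = 1 − (1−0.15) × (1−0.42) = 0.507000
P(Left circuit inoperative) [OR] = 1 − (1−0.13) × (1−0.19) × (1−0.507000) × (1−0.03) = 0.663005
P(Standby system inoperative) [OR] = 1 − (1−0.663005) × (1−0.22) × (1−0.13) = 0.771315
P(System B lost) [AND] = 0.771315 × 0.26 = 0.200542
P(System A lost) [AND] = 0.17 × 0.10 = 0.017000
P(Right circuit inoperative) [AND] = 0.017000 × 0.11 = 0.001870
P(PTU path 2 fails) [OR] = 1 − (1−0.30) × (1−0.38) × (1−0.37) × (1−0.02) = 0.732048
P(Left circuit 2 fails) [OR] = 1 − (1−0.732048) × (1−0.24) = 0.796356
P(Standby system 2 inoperative) [OR] = 1 − (1−0.796356) × (1−0.30) = 0.857449
P(System B 2 inoperative) [OR] = 1 − (1−0.001870) × (1−0.857449) × (1−0.12) × (1−0.25) = 0.906092
P(Aircraft hydraulic pressure lost) [AND] = 0.200542 × 0.906092 = 0.181710
Rounded to 4 decimal places: P(Aircraft hydraulic pressure lost) ≈ 0.1817.

0.1817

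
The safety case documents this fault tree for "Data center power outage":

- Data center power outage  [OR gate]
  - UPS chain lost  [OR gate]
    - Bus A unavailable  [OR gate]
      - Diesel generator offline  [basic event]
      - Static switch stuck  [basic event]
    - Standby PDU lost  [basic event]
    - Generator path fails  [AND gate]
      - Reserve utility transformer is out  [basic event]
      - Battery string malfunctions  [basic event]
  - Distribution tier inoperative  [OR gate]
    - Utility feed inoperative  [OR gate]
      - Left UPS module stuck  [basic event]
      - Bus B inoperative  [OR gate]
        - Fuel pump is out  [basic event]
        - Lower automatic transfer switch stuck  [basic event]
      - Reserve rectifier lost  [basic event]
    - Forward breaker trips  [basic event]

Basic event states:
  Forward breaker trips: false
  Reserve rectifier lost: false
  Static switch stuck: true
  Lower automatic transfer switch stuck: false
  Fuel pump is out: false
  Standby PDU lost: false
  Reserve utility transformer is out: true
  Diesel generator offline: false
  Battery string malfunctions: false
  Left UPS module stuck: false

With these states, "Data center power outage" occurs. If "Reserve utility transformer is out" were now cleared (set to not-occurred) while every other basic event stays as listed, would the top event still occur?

Yes

Counterfactual: set "Reserve utility transformer is out" to not occurred.
Bus A unavailable [OR]: Diesel generator offline=not, Static switch stuck=occurs → at least one input occurs → occurs.
Generator path fails [AND]: Reserve utility transformer is out=not, Battery string malfunctions=not → not all inputs occur → does not occur.
UPS chain lost [OR]: Bus A unavailable=occurs, Standby PDU lost=not, Generator path fails=not → at least one input occurs → occurs.
Bus B inoperative [OR]: Fuel pump is out=not, Lower automatic transfer switch stuck=not → no input occurs → does not occur.
Utility feed inoperative [OR]: Left UPS module stuck=not, Bus B inoperative=not, Reserve rectifier lost=not → no input occurs → does not occur.
Distribution tier inoperative [OR]: Utility feed inoperative=not, Forward breaker trips=not → no input occurs → does not occur.
Data center power outage [OR]: UPS chain lost=occurs, Distribution tier inoperative=not → at least one input occurs → occurs.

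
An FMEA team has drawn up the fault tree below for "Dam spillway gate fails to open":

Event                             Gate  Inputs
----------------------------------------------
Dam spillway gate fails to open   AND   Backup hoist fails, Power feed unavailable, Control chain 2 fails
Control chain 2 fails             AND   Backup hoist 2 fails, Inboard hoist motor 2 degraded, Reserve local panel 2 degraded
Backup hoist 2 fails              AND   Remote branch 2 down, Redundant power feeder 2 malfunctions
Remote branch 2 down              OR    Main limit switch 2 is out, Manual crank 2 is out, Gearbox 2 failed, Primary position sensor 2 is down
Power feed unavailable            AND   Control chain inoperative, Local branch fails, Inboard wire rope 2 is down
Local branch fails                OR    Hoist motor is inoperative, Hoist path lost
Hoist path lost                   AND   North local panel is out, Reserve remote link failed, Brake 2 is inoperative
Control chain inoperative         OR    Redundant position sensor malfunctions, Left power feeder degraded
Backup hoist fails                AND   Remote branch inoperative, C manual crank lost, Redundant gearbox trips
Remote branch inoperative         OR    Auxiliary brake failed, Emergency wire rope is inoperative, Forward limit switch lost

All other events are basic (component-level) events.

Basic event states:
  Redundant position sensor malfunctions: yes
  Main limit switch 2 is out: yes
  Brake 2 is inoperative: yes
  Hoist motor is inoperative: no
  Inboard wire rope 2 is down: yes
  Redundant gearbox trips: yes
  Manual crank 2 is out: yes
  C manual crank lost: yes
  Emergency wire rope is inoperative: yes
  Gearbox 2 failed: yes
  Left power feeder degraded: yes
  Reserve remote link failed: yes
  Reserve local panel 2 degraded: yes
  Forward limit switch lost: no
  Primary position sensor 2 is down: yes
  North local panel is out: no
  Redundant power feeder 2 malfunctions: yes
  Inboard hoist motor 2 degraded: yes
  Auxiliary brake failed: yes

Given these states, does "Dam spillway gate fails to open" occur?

No

Remote branch inoperative [OR]: Auxiliary brake failed=occurs, Emergency wire rope is inoperative=occurs, Forward limit switch lost=not → at least one input occurs → occurs.
Backup hoist fails [AND]: Remote branch inoperative=occurs, C manual crank lost=occurs, Redundant gearbox trips=occurs → all inputs occur → occurs.
Control chain inoperative [OR]: Redundant position sensor malfunctions=occurs, Left power feeder degraded=occurs → at least one input occurs → occurs.
Hoist path lost [AND]: North local panel is out=not, Reserve remote link failed=occurs, Brake 2 is inoperative=occurs → not all inputs occur → does not occur.
Local branch fails [OR]: Hoist motor is inoperative=not, Hoist path lost=not → no input occurs → does not occur.
Power feed unavailable [AND]: Control chain inoperative=occurs, Local branch fails=not, Inboard wire rope 2 is down=occurs → not all inputs occur → does not occur.
Remote branch 2 down [OR]: Main limit switch 2 is out=occurs, Manual crank 2 is out=occurs, Gearbox 2 failed=occurs, Primary position sensor 2 is down=occurs → at least one input occurs → occurs.
Backup hoist 2 fails [AND]: Remote branch 2 down=occurs, Redundant power feeder 2 malfunctions=occurs → all inputs occur → occurs.
Control chain 2 fails [AND]: Backup hoist 2 fails=occurs, Inboard hoist motor 2 degraded=occurs, Reserve local panel 2 degraded=occurs → all inputs occur → occurs.
Dam spillway gate fails to open [AND]: Backup hoist fails=occurs, Power feed unavailable=not, Control chain 2 fails=occurs → not all inputs occur → does not occur.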